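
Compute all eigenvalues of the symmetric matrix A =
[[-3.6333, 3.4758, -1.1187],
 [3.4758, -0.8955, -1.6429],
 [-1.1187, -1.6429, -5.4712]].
sigma(A) ≈ {-6, 2} (-6 with multiplicity 2)

A is real symmetric, so its spectrum consists of real eigenvalues. Expanding the characteristic polynomial of the displayed matrix gives
  det(λ I - A) = p(λ) = λ^3 + (10)λ^2 + (12)λ + (-72.0012).
Solving p(λ) = 0 yields eigenvalues ≈ -6, -6, 2. (A is shown rounded to 4 decimals, so these recover the underlying integer eigenvalues to within that precision.)
Verification: the trace of A = -10 equals the sum of eigenvalues -10, and det(A) ≈ 72.0012 matches the eigenvalue product 72.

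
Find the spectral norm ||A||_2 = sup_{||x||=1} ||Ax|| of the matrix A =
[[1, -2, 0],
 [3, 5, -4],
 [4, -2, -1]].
||A||_2 ≈ 7.1993 (= sqrt(largest eigenvalue of A^T A))

||A||_2 = sigma_max(A) = sqrt(lambda_max(A^T A)). Form the symmetric matrix M = A^T A =
[[26, 5, -16],
 [5, 33, -18],
 [-16, -18, 17]].
Its characteristic polynomial (trace, sum of principal 2x2 minors, determinant of M give the coefficients) is
  p(λ) = det(λ I - M) = λ^3 - 76λ^2 + 1256λ - 169.
No integer candidate from the rational root theorem (±divisors of 169) is a root, so the roots are irrational. The cubic discriminant is Δ = 1179165301 > 0, so there are three distinct real roots. p(0) = -169 and p(1) = 1012 have opposite signs, so a root lies in (0, 1); Newton's method refines it to λ ≈ 0.1357. p(24) = 23 and p(25) = -644 have opposite signs, so a root lies in (24, 25); Newton's method refines it to λ ≈ 24.0346. p(51) = -1138 and p(52) = 247 have opposite signs, so a root lies in (51, 52); Newton's method refines it to λ ≈ 51.8297. Check (Vieta): the three roots sum to 76, matching tr M = 76.
So the eigenvalues of A^T A are ≈ 0.1357, 24.0346, 51.8297 (all ≥ 0, as they must be for A^T A). The largest is λ_max ≈ 51.8297, hence ||A||_2 = sqrt(λ_max) ≈ 7.1993.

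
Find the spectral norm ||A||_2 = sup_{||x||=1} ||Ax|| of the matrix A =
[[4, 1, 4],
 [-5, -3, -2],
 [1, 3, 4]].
||A||_2 ≈ 9.1657 (= sqrt(largest eigenvalue of A^T A))

||A||_2 = sigma_max(A) = sqrt(lambda_max(A^T A)). Form the symmetric matrix M = A^T A =
[[42, 22, 30],
 [22, 19, 22],
 [30, 22, 36]].
Its characteristic polynomial (trace, sum of principal 2x2 minors, determinant of M give the coefficients) is
  p(λ) = det(λ I - M) = λ^3 - 97λ^2 + 1126λ - 2916.
No integer candidate from the rational root theorem (±divisors of 2916) is a root, so the roots are irrational. The cubic discriminant is Δ = 1076775732 > 0, so there are three distinct real roots. p(3) = -384 and p(4) = 100 have opposite signs, so a root lies in (3, 4); Newton's method refines it to λ ≈ 3.761. p(9) = 90 and p(10) = -356 have opposite signs, so a root lies in (9, 10); Newton's method refines it to λ ≈ 9.229. p(84) = -60 and p(85) = 6094 have opposite signs, so a root lies in (84, 85); Newton's method refines it to λ ≈ 84.01. Check (Vieta): the three roots sum to 97, matching tr M = 97.
So the eigenvalues of A^T A are ≈ 3.761, 9.229, 84.01 (all ≥ 0, as they must be for A^T A). The largest is λ_max ≈ 84.01, hence ||A||_2 = sqrt(λ_max) ≈ 9.1657.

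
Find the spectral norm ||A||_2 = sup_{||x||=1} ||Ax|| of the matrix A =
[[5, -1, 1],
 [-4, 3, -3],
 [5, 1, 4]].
||A||_2 ≈ 9.5035 (= sqrt(largest eigenvalue of A^T A))

||A||_2 = sigma_max(A) = sqrt(lambda_max(A^T A)). Form the symmetric matrix M = A^T A =
[[66, -12, 37],
 [-12, 11, -6],
 [37, -6, 26]].
Its characteristic polynomial (trace, sum of principal 2x2 minors, determinant of M give the coefficients) is
  p(λ) = det(λ I - M) = λ^3 - 103λ^2 + 1179λ - 3025.
No integer candidate from the rational root theorem (±divisors of 3025) is a root, so the roots are irrational. The cubic discriminant is Δ = 1334692688 > 0, so there are three distinct real roots. p(3) = -388 and p(4) = 107 have opposite signs, so a root lies in (3, 4); Newton's method refines it to λ ≈ 3.7488. p(8) = 327 and p(9) = -28 have opposite signs, so a root lies in (8, 9); Newton's method refines it to λ ≈ 8.9344. p(90) = -2215 and p(91) = 4892 have opposite signs, so a root lies in (90, 91); Newton's method refines it to λ ≈ 90.3168. Check (Vieta): the three roots sum to 103, matching tr M = 103.
So the eigenvalues of A^T A are ≈ 3.7488, 8.9344, 90.3168 (all ≥ 0, as they must be for A^T A). The largest is λ_max ≈ 90.3168, hence ||A||_2 = sqrt(λ_max) ≈ 9.5035.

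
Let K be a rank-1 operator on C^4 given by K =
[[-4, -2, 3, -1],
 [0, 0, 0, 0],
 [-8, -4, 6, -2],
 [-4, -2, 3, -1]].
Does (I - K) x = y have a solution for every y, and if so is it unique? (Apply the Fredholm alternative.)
(I - K) is singular (det(I - K) = 0, i.e. 1 ∈ sigma(K)). (I - K) x = y is solvable iff y ⊥ ker((I - K)^*) = span{(-4, -2, 3, -1)}, i.e. iff -4y_1 - 2y_2 + 3y_3 - y_4 = 0. When solvable, the solutions are x = y + c·(1, 0, 2, 1), c arbitrary (ker(I - K) = span{(1, 0, 2, 1)}, dimension 1).

K has rank 1, so it is an outer product K = u v^T: every row of K is a multiple of one row vector. Reading off the entries, u = (1, 0, 2, 1) and v = (-4, -2, 3, -1) (row i of K equals u_i·v^T). A rank-one matrix u v^T satisfies K u = u (v·u) and kills the (3)-dimensional subspace v^⊥, so its characteristic polynomial is lambda^3 (lambda - v·u) with v·u = tr K = 1. Hence the eigenvalues of I - K are 1 (multiplicity 3) and 1 - (1) = 0, so det(I - K) = 0. (Direct check: I - K =
[[5, 2, -3, 1],
 [0, 1, 0, 0],
 [8, 4, -5, 2],
 [4, 2, -3, 2]]
has determinant 0.) So 1 is an eigenvalue of K and (I - K) is not invertible. The finite-dimensional Fredholm alternative says: either (I - K) is invertible, or ker(I - K) ≠ {0} and then range(I - K) = ker((I - K)^*)^⊥, with dim ker(I - K) = dim ker((I - K)^*). We are in the second case, so we need both kernels. Kernel of I - K: (I - K) u = u - u (v·u) = u - u = 0, so ker(I - K) = span{u} = span{(1, 0, 2, 1)} (it is exactly 1-dimensional because rank(I - K) = 3). Kernel of the adjoint: K is real, so (I - K)^* = I - K^T = I - v u^T, and (I - v u^T) v = v - v (u·v) = 0; hence ker((I - K)^*) = span{v} = span{(-4, -2, 3, -1)}. Therefore (I - K) x = y is solvable iff <y, v> = 0, i.e. iff -4y_1 - 2y_2 + 3y_3 - y_4 = 0. When this holds, K y = u (v·y) = 0, so (I - K) y = y and x = y is a particular solution; the full solution set is the line x = y + c·u = y + c·(1, 0, 2, 1), c ∈ C.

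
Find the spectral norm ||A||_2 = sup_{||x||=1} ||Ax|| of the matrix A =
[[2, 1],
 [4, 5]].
||A||_2 = sqrt((46 + sqrt(1972))/2) ≈ 6.7234 (= sqrt(largest eigenvalue of A^T A))

||A||_2 = sigma_max(A) = sqrt(lambda_max(A^T A)). Form the symmetric matrix M = A^T A =
[[20, 22],
 [22, 26]].
Its characteristic polynomial (trace, determinant of M give the coefficients) is
  p(λ) = det(λ I - M) = λ^2 - 46λ + 36.
For λ^2 - 46λ + 36 the discriminant is 1972. It is nonnegative but not a perfect square, so the roots are real and irrational: λ = (46 ± sqrt(1972))/2 ≈ 45.2036, 0.7964.
So the eigenvalues of A^T A are ≈ 0.7964, 45.2036 (all ≥ 0, as they must be for A^T A). The largest is λ_max = (46 + sqrt(1972))/2 ≈ 45.2036, hence ||A||_2 = sqrt(λ_max) = sqrt((46 + sqrt(1972))/2) ≈ 6.7234.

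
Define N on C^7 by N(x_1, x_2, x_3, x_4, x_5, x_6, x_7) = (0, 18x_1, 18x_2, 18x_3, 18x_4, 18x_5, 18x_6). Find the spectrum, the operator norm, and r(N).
sigma(N) = {0}; ||N|| = 18; r(N) = 0. (N is nilpotent with N^7 = 0.)

On C^7, N is a strictly lower-triangular matrix with 18 on the subdiagonal and zeros elsewhere, so its characteristic polynomial is lambda^7 and every eigenvalue is 0: sigma(N) = {0}. For the operator norm, N e_i = 18e_{i+1} for i = 1, ..., 6 and N e_7 = 0, so the singular values of N are 18 (with multiplicity 6) and 0; hence ||N|| = 18. The spectral radius r(N) = max|lambda| = 0. Note ||N|| > r(N) — characteristic of non-normal nilpotent operators. Indeed N^7 = 0.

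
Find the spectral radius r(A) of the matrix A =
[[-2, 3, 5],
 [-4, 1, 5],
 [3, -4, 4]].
r(A) ≈ 5.0876

The eigenvalues of A are the roots of its characteristic polynomial. With M = A (coefficients from the trace, the sum of principal 2x2 minors, and det A):
  p(λ) = det(λ I - M) = λ^3 - 3λ^2 + 11λ - 110.
No integer candidate from the rational root theorem (±divisors of 110) is a root, so the roots are irrational. The cubic discriminant is Δ = -277475 < 0, so there is one real root and a complex-conjugate pair. p(5) = -5 and p(6) = 64 have opposite signs, so a root lies in (5, 6); Newton's method refines it to λ ≈ 5.0876. Dividing out (λ - (5.0876)) leaves approximately λ^2 + 2.0876λ + 21.6211. For λ^2 + 2.0876λ + 21.6211 the discriminant is -82.1261. It is negative, so the remaining roots are the complex-conjugate pair λ ≈ -1.0438 ± 4.5312i. Their product equals the constant term, so |λ|^2 ≈ 21.6211 and |λ| ≈ 4.6498.
Thus the eigenvalues (to 4 decimals) are 5.0876 (modulus 5.0876); -1.0438 ± 4.5312i (modulus 4.6498). The spectral radius is the largest modulus: r(A) ≈ 5.0876. (Cross-check: r(A) ≤ ||A||_2 ≈ 8.7505; equality holds whenever A is normal, though it can also hold for some non-normal A.)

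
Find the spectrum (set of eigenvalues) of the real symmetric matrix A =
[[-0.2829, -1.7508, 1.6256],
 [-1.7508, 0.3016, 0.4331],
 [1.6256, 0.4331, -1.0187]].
sigma(A) ≈ {-3, 0, 2}

A is real symmetric, so its spectrum consists of real eigenvalues. Expanding the characteristic polynomial of the displayed matrix gives
  det(λ I - A) = p(λ) = λ^3 + (1)λ^2 + (-6)λ + (0).
Solving p(λ) = 0 yields eigenvalues ≈ -3, 0, 2. (A is shown rounded to 4 decimals, so these recover the underlying integer eigenvalues to within that precision.)
Verification: the trace of A = -1 equals the sum of eigenvalues -1, and det(A) ≈ 0.0003 matches the eigenvalue product 0.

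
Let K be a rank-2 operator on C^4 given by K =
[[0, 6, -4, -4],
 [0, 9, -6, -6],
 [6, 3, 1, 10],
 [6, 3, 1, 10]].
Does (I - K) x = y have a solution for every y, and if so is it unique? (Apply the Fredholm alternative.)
(I - K) is invertible (det(I - K) = 164 ≠ 0), so for every y in C^4 the equation (I - K) x = y has a unique solution.

K has rank 2 and factors as K = U V^T = u1 v1^T + u2 v2^T with u1 = (-2, -3, 2, 2), v1 = (0, -3, 2, 2), u2 = (0, 0, 3, 3), v2 = (2, 3, -1, 2) (multiplying out reproduces the displayed K). The nonzero eigenvalues of U V^T coincide with those of the 2 x 2 matrix G = V^T U = [[v1·u1, v1·u2], [v2·u1, v2·u2]] = [[17, 12], [-11, 3]], and by the Sylvester determinant identity det(I_4 - U V^T) = det(I_2 - V^T U) = det([[-16, -12], [11, -2]]) = (-16)(-2) - (-12)(11) = 164. (Direct check: I - K =
[[1, -6, 4, 4],
 [0, -8, 6, 6],
 [-6, -3, 0, -10],
 [-6, -3, -1, -9]]
has determinant 164.) The finite-dimensional Fredholm alternative says: either (I - K) is invertible, or ker(I - K) ≠ {0} and then range(I - K) = ker((I - K)^*)^⊥, with dim ker(I - K) = dim ker((I - K)^*). Since det(I - K) ≠ 0, 1 is not an eigenvalue of K and ker(I - K) = {0}, so we are in the first case: for every y there is a unique x = (I - K)^(-1) y. (Explicitly, by the Woodbury identity, (I - U V^T)^(-1) = I + U (I_2 - G)^(-1) V^T.)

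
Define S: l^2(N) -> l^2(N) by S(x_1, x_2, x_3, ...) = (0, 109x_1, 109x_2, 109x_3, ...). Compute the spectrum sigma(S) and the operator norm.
sigma(S) = closed disk {z in C : |z| ≤ 109}; ||S|| = 109

Note S = 109·U where U is the unit right shift (U x)_k = x_{k-1} (with x_0 := 0); so ||S|| = 109||U|| and sigma(S) = 109·sigma(U). ||S x||^2 = sum_{k≥1} |109x_k|^2 = 11881||x||^2, so ||S|| = 109 and sigma(S) ⊂ {|z| ≤ 109}. For any |lambda| < 109, the equation (S - lambda I) x = 0 forces x_1 = 0, then 109x_k = lambda x_{k+1} ⇒ x = 0, so S has no eigenvalues. But (S - lambda I) is not surjective for |lambda| < 109: solving (S - lambda I) x = e_1 would require x_n proportional to (lambda/109)^(-n), which is not in l^2. So every |lambda| < 109 lies in the residual spectrum. The boundary |lambda| = 109 is in the approximate point spectrum (the spectrum is closed). Hence sigma(S) is the closed disk of radius 109.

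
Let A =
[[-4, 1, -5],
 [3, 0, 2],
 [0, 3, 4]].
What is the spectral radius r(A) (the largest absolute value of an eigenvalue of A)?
r(A) ≈ 5.5618

The eigenvalues of A are the roots of its characteristic polynomial. With M = A (coefficients from the trace, the sum of principal 2x2 minors, and det A):
  p(λ) = det(λ I - M) = λ^3 - 25λ + 33.
No integer candidate from the rational root theorem (±divisors of 33) is a root, so the roots are irrational. The cubic discriminant is Δ = 33097 > 0, so there are three distinct real roots. p(-6) = -33 and p(-5) = 33 have opposite signs, so a root lies in (-6, -5); Newton's method refines it to λ ≈ -5.5618. p(1) = 9 and p(2) = -9 have opposite signs, so a root lies in (1, 2); Newton's method refines it to λ ≈ 1.4393. p(4) = -3 and p(5) = 33 have opposite signs, so a root lies in (4, 5); Newton's method refines it to λ ≈ 4.1225. Check (Vieta): the three roots sum to 0, matching tr M = 0.
Thus the eigenvalues (to 4 decimals) are -5.5618 (modulus 5.5618); 1.4393 (modulus 1.4393); 4.1225 (modulus 4.1225). The spectral radius is the largest modulus: r(A) ≈ 5.5618. (Cross-check: r(A) ≤ ||A||_2 ≈ 7.9431; equality holds whenever A is normal, though it can also hold for some non-normal A.)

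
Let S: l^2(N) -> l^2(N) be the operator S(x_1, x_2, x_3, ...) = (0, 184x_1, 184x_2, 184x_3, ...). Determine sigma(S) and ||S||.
sigma(S) = closed disk {z in C : |z| ≤ 184}; ||S|| = 184

Note S = 184·U where U is the unit right shift (U x)_k = x_{k-1} (with x_0 := 0); so ||S|| = 184||U|| and sigma(S) = 184·sigma(U). ||S x||^2 = sum_{k≥1} |184x_k|^2 = 33856||x||^2, so ||S|| = 184 and sigma(S) ⊂ {|z| ≤ 184}. For any |lambda| < 184, the equation (S - lambda I) x = 0 forces x_1 = 0, then 184x_k = lambda x_{k+1} ⇒ x = 0, so S has no eigenvalues. But (S - lambda I) is not surjective for |lambda| < 184: solving (S - lambda I) x = e_1 would require x_n proportional to (lambda/184)^(-n), which is not in l^2. So every |lambda| < 184 lies in the residual spectrum. The boundary |lambda| = 184 is in the approximate point spectrum (the spectrum is closed). Hence sigma(S) is the closed disk of radius 184.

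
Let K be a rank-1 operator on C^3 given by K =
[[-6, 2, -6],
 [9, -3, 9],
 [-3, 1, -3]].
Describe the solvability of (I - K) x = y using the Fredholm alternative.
(I - K) is invertible (det(I - K) = 13 ≠ 0), so for every y in C^3 the equation (I - K) x = y has a unique solution.

K has rank 1, so it is an outer product K = u v^T: every row of K is a multiple of one row vector. Reading off the entries, u = (2, -3, 1) and v = (-3, 1, -3) (row i of K equals u_i·v^T). A rank-one matrix u v^T satisfies K u = u (v·u) and kills the (2)-dimensional subspace v^⊥, so its characteristic polynomial is lambda^2 (lambda - v·u) with v·u = tr K = -12. Hence the eigenvalues of I - K are 1 (multiplicity 2) and 1 - (-12) = 13, so det(I - K) = 13. (Direct check: I - K =
[[7, -2, 6],
 [-9, 4, -9],
 [3, -1, 4]]
has determinant 13.) The finite-dimensional Fredholm alternative says: either (I - K) is invertible, or ker(I - K) ≠ {0} and then range(I - K) = ker((I - K)^*)^⊥, with dim ker(I - K) = dim ker((I - K)^*). Since det(I - K) ≠ 0, 1 is not an eigenvalue of K and ker(I - K) = {0}, so we are in the first case: for every y there is a unique x = (I - K)^(-1) y. Explicitly, by the Sherman–Morrison formula, (I - u v^T)^(-1) = I + u v^T/(1 - v·u), i.e. (I - K)^(-1) = I + K/(13).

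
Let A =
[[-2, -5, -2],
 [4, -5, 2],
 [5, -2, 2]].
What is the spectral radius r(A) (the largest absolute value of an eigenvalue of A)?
r(A) ≈ 5.0271

The eigenvalues of A are the roots of its characteristic polynomial. With M = A (coefficients from the trace, the sum of principal 2x2 minors, and det A):
  p(λ) = det(λ I - M) = λ^3 + 5λ^2 + 30λ + 32.
No integer candidate from the rational root theorem (±divisors of 32) is a root, so the roots are irrational. The cubic discriminant is Δ = -42748 < 0, so there is one real root and a complex-conjugate pair. p(-2) = -16 and p(-1) = 6 have opposite signs, so a root lies in (-2, -1); Newton's method refines it to λ ≈ -1.2662. Dividing out (λ - (-1.2662)) leaves approximately λ^2 + 3.7338λ + 25.2722. For λ^2 + 3.7338λ + 25.2722 the discriminant is -87.1478. It is negative, so the remaining roots are the complex-conjugate pair λ ≈ -1.8669 ± 4.6676i. Their product equals the constant term, so |λ|^2 ≈ 25.2722 and |λ| ≈ 5.0271.
Thus the eigenvalues (to 4 decimals) are -1.2662 (modulus 1.2662); -1.8669 ± 4.6676i (modulus 5.0271). The spectral radius is the largest modulus: r(A) ≈ 5.0271. (Cross-check: r(A) ≤ ||A||_2 ≈ 8.6538; equality holds whenever A is normal, though it can also hold for some non-normal A.)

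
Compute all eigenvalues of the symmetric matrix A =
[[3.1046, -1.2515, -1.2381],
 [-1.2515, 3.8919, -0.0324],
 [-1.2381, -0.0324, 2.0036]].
sigma(A) ≈ {1, 3, 5}

A is real symmetric, so its spectrum consists of real eigenvalues. Expanding the characteristic polynomial of the displayed matrix gives
  det(λ I - A) = p(λ) = λ^3 + (-9)λ^2 + (23)λ + (-15.0014).
Solving p(λ) = 0 yields eigenvalues ≈ 1, 3, 5. (A is shown rounded to 4 decimals, so these recover the underlying integer eigenvalues to within that precision.)
Verification: the trace of A = 9 equals the sum of eigenvalues 9, and det(A) ≈ 15.0014 matches the eigenvalue product 15.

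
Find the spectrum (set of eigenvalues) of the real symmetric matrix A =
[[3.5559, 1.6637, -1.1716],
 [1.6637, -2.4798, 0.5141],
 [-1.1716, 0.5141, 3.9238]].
sigma(A) ≈ {-3, 3, 5}

A is real symmetric, so its spectrum consists of real eigenvalues. Expanding the characteristic polynomial of the displayed matrix gives
  det(λ I - A) = p(λ) = λ^3 + (-5)λ^2 + (-9)λ + (45).
Solving p(λ) = 0 yields eigenvalues ≈ -3, 3, 5. (A is shown rounded to 4 decimals, so these recover the underlying integer eigenvalues to within that precision.)
Verification: the trace of A = 5 equals the sum of eigenvalues 5, and det(A) ≈ -45.0005 matches the eigenvalue product -45.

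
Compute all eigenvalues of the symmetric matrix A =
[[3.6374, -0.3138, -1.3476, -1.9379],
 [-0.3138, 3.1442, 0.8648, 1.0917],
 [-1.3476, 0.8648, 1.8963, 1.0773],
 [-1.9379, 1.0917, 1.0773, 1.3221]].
sigma(A) ≈ {0, 1, 3, 6}

A is real symmetric, so its spectrum consists of real eigenvalues. Expanding the characteristic polynomial of the displayed matrix gives
  det(λ I - A) = p(λ) = λ^4 + (-10)λ^3 + (27)λ^2 + (-17.9982)λ + (0).
Solving p(λ) = 0 yields eigenvalues ≈ 0, 1, 3, 6. (A is shown rounded to 4 decimals, so these recover the underlying integer eigenvalues to within that precision.)
Verification: the trace of A = 10 equals the sum of eigenvalues 10, and det(A) ≈ -0.0007 matches the eigenvalue product 0.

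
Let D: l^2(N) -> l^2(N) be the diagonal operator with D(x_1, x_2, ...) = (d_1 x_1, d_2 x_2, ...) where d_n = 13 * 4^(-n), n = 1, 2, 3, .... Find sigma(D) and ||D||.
sigma(D) = {13 * 4^(-n) : n ≥ 1} ∪ {0}; ||D|| = 13/4

A bounded diagonal operator on l^2 with diagonal entries d_n has spectrum equal to the closure of {d_n : n ≥ 1}: every d_n is an eigenvalue (with eigenvector e_n), so {d_n} ⊂ sigma(D); the spectrum is closed, so its closure is too; and for lambda not in the closure, (D - lambda I) has bounded inverse (the diagonal entries 1/(d_n - lambda) are bounded). For our sequence d_n = 13 * 4^(-n), n = 1, 2, 3, ...:
  - {d_n} = {13 * 4^(-n) : n ≥ 1}; the only limit point is 0
  - closure = {13 * 4^(-n) : n ≥ 1} ∪ {0}
For the norm: a diagonal operator has ||D|| = sup_n |d_n|. Here d_n = 13 * 4^(-n) is positive and decreasing, so sup_n |d_n| = d_1 = 13/4. So ||D|| = 13/4.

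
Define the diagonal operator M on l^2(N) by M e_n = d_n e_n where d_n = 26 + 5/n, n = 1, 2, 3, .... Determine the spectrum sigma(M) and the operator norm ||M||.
sigma(M) = {26 + 5/n : n ≥ 1} ∪ {26}; ||M|| = 31

A bounded diagonal operator on l^2 with diagonal entries d_n has spectrum equal to the closure of {d_n : n ≥ 1}: every d_n is an eigenvalue (with eigenvector e_n), so {d_n} ⊂ sigma(M); the spectrum is closed, so its closure is too; and for lambda not in the closure, (M - lambda I) has bounded inverse (the diagonal entries 1/(d_n - lambda) are bounded). For our sequence d_n = 26 + 5/n, n = 1, 2, 3, ...:
  - {d_n} = {26 + 5/n : n ≥ 1}; the only limit point is 26
  - closure = {26 + 5/n : n ≥ 1} ∪ {26}
For the norm: a diagonal operator has ||M|| = sup_n |d_n|. Here d_n = 26 + 5/n is positive and decreasing, so sup_n |d_n| = d_1 = 26 + 5 = 31. So ||M|| = 31.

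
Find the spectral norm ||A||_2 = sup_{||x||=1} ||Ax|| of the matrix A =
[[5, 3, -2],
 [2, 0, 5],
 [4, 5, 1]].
||A||_2 ≈ 8.6635 (= sqrt(largest eigenvalue of A^T A))

||A||_2 = sigma_max(A) = sqrt(lambda_max(A^T A)). Form the symmetric matrix M = A^T A =
[[45, 35, 4],
 [35, 34, -1],
 [4, -1, 30]].
Its characteristic polynomial (trace, sum of principal 2x2 minors, determinant of M give the coefficients) is
  p(λ) = det(λ I - M) = λ^3 - 109λ^2 + 2658λ - 8281.
No integer candidate from the rational root theorem (±divisors of 8281) is a root, so the roots are irrational. The cubic discriminant is Δ = 7261457369 > 0, so there are three distinct real roots. p(3) = -1261 and p(4) = 671 have opposite signs, so a root lies in (3, 4); Newton's method refines it to λ ≈ 3.641. p(30) = 359 and p(31) = -841 have opposite signs, so a root lies in (30, 31); Newton's method refines it to λ ≈ 30.3023. p(75) = -181 and p(76) = 3119 have opposite signs, so a root lies in (75, 76); Newton's method refines it to λ ≈ 75.0567. Check (Vieta): the three roots sum to 109, matching tr M = 109.
So the eigenvalues of A^T A are ≈ 3.641, 30.3023, 75.0567 (all ≥ 0, as they must be for A^T A). The largest is λ_max ≈ 75.0567, hence ||A||_2 = sqrt(λ_max) ≈ 8.6635.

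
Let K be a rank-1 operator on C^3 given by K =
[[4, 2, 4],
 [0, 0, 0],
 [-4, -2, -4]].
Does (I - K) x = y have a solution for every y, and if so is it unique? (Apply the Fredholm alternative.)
(I - K) is invertible (det(I - K) = 1 ≠ 0), so for every y in C^3 the equation (I - K) x = y has a unique solution.

K has rank 1, so it is an outer product K = u v^T: every row of K is a multiple of one row vector. Reading off the entries, u = (-2, 0, 2) and v = (-2, -1, -2) (row i of K equals u_i·v^T). A rank-one matrix u v^T satisfies K u = u (v·u) and kills the (2)-dimensional subspace v^⊥, so its characteristic polynomial is lambda^2 (lambda - v·u) with v·u = tr K = 0. Hence the eigenvalues of I - K are 1 (multiplicity 2) and 1 - (0) = 1, so det(I - K) = 1. (Direct check: I - K =
[[-3, -2, -4],
 [0, 1, 0],
 [4, 2, 5]]
has determinant 1.) The finite-dimensional Fredholm alternative says: either (I - K) is invertible, or ker(I - K) ≠ {0} and then range(I - K) = ker((I - K)^*)^⊥, with dim ker(I - K) = dim ker((I - K)^*). Since det(I - K) ≠ 0, 1 is not an eigenvalue of K and ker(I - K) = {0}, so we are in the first case: for every y there is a unique x = (I - K)^(-1) y. Explicitly, by the Sherman–Morrison formula, (I - u v^T)^(-1) = I + u v^T/(1 - v·u), i.e. (I - K)^(-1) = I + K.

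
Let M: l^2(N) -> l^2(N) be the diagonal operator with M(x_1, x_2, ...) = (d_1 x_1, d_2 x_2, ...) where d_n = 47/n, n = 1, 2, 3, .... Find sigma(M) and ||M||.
sigma(M) = {47/n : n ≥ 1} ∪ {0}; ||M|| = 47

A bounded diagonal operator on l^2 with diagonal entries d_n has spectrum equal to the closure of {d_n : n ≥ 1}: every d_n is an eigenvalue (with eigenvector e_n), so {d_n} ⊂ sigma(M); the spectrum is closed, so its closure is too; and for lambda not in the closure, (M - lambda I) has bounded inverse (the diagonal entries 1/(d_n - lambda) are bounded). For our sequence d_n = 47/n, n = 1, 2, 3, ...:
  - {d_n} = {47/n : n ≥ 1}; the only limit point is 0
  - closure = {47/n : n ≥ 1} ∪ {0}
For the norm: a diagonal operator has ||M|| = sup_n |d_n|. Here d_n = 47/n is positive and decreasing, so sup_n |d_n| = d_1 = 47. So ||M|| = 47.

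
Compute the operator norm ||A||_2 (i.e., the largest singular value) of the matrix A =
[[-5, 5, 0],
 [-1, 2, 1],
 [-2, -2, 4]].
||A||_2 ≈ 7.3918 (= sqrt(largest eigenvalue of A^T A))

||A||_2 = sigma_max(A) = sqrt(lambda_max(A^T A)). Form the symmetric matrix M = A^T A =
[[30, -23, -9],
 [-23, 33, -6],
 [-9, -6, 17]].
Its characteristic polynomial (trace, sum of principal 2x2 minors, determinant of M give the coefficients) is
  p(λ) = det(λ I - M) = λ^3 - 80λ^2 + 1415λ - 1600.
No integer candidate from the rational root theorem (±divisors of 1600) is a root, so the roots are irrational. The cubic discriminant is Δ = 1395886500 > 0, so there are three distinct real roots. p(1) = -264 and p(2) = 918 have opposite signs, so a root lies in (1, 2); Newton's method refines it to λ ≈ 1.2126. p(24) = 104 and p(25) = -600 have opposite signs, so a root lies in (24, 25); Newton's method refines it to λ ≈ 24.149. p(54) = -1006 and p(55) = 600 have opposite signs, so a root lies in (54, 55); Newton's method refines it to λ ≈ 54.6384. Check (Vieta): the three roots sum to 80, matching tr M = 80.
So the eigenvalues of A^T A are ≈ 1.2126, 24.149, 54.6384 (all ≥ 0, as they must be for A^T A). The largest is λ_max ≈ 54.6384, hence ||A||_2 = sqrt(λ_max) ≈ 7.3918.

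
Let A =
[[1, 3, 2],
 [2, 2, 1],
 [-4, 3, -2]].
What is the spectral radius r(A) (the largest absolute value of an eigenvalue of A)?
r(A) ≈ 3.7859

The eigenvalues of A are the roots of its characteristic polynomial. With M = A (coefficients from the trace, the sum of principal 2x2 minors, and det A):
  p(λ) = det(λ I - M) = λ^3 - λ^2 - 5λ - 21.
No integer candidate from the rational root theorem (±divisors of 21) is a root, so the roots are irrational. The cubic discriminant is Δ = -13356 < 0, so there is one real root and a complex-conjugate pair. p(3) = -18 and p(4) = 7 have opposite signs, so a root lies in (3, 4); Newton's method refines it to λ ≈ 3.7859. Dividing out (λ - (3.7859)) leaves approximately λ^2 + 2.7859λ + 5.5469. For λ^2 + 2.7859λ + 5.5469 the discriminant is -14.4267. It is negative, so the remaining roots are the complex-conjugate pair λ ≈ -1.3929 ± 1.8991i. Their product equals the constant term, so |λ|^2 ≈ 5.5469 and |λ| ≈ 2.3552.
Thus the eigenvalues (to 4 decimals) are 3.7859 (modulus 3.7859); -1.3929 ± 1.8991i (modulus 2.3552). The spectral radius is the largest modulus: r(A) ≈ 3.7859. (Cross-check: r(A) ≤ ||A||_2 ≈ 5.463; equality holds whenever A is normal, though it can also hold for some non-normal A.)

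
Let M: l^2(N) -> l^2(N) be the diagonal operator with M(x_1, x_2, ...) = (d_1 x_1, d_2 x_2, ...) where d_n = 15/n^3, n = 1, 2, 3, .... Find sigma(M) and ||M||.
sigma(M) = {15/n^3 : n ≥ 1} ∪ {0}; ||M|| = 15

A bounded diagonal operator on l^2 with diagonal entries d_n has spectrum equal to the closure of {d_n : n ≥ 1}: every d_n is an eigenvalue (with eigenvector e_n), so {d_n} ⊂ sigma(M); the spectrum is closed, so its closure is too; and for lambda not in the closure, (M - lambda I) has bounded inverse (the diagonal entries 1/(d_n - lambda) are bounded). For our sequence d_n = 15/n^3, n = 1, 2, 3, ...:
  - {d_n} = {15/n^3 : n ≥ 1}; the only limit point is 0
  - closure = {15/n^3 : n ≥ 1} ∪ {0}
For the norm: a diagonal operator has ||M|| = sup_n |d_n|. Here d_n = 15/n^3 is positive and decreasing, so sup_n |d_n| = d_1 = 15. So ||M|| = 15.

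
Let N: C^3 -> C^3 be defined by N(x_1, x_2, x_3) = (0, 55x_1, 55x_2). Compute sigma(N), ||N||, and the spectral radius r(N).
sigma(N) = {0}; ||N|| = 55; r(N) = 0. (N is nilpotent with N^3 = 0.)

On C^3, N is a strictly lower-triangular matrix with 55 on the subdiagonal and zeros elsewhere, so its characteristic polynomial is lambda^3 and every eigenvalue is 0: sigma(N) = {0}. For the operator norm, N e_i = 55e_{i+1} for i = 1, ..., 2 and N e_3 = 0, so the singular values of N are 55 (with multiplicity 2) and 0; hence ||N|| = 55. The spectral radius r(N) = max|lambda| = 0. Note ||N|| > r(N) — characteristic of non-normal nilpotent operators. Indeed N^3 = 0.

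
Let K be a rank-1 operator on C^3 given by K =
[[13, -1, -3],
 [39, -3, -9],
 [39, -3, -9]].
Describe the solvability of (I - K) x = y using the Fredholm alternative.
(I - K) is singular (det(I - K) = 0, i.e. 1 ∈ sigma(K)). (I - K) x = y is solvable iff y ⊥ ker((I - K)^*) = span{(13, -1, -3)}, i.e. iff 13y_1 - y_2 - 3y_3 = 0. When solvable, the solutions are x = y + c·(1, 3, 3), c arbitrary (ker(I - K) = span{(1, 3, 3)}, dimension 1).

K has rank 1, so it is an outer product K = u v^T: every row of K is a multiple of one row vector. Reading off the entries, u = (1, 3, 3) and v = (13, -1, -3) (row i of K equals u_i·v^T). A rank-one matrix u v^T satisfies K u = u (v·u) and kills the (2)-dimensional subspace v^⊥, so its characteristic polynomial is lambda^2 (lambda - v·u) with v·u = tr K = 1. Hence the eigenvalues of I - K are 1 (multiplicity 2) and 1 - (1) = 0, so det(I - K) = 0. (Direct check: I - K =
[[-12, 1, 3],
 [-39, 4, 9],
 [-39, 3, 10]]
has determinant 0.) So 1 is an eigenvalue of K and (I - K) is not invertible. The finite-dimensional Fredholm alternative says: either (I - K) is invertible, or ker(I - K) ≠ {0} and then range(I - K) = ker((I - K)^*)^⊥, with dim ker(I - K) = dim ker((I - K)^*). We are in the second case, so we need both kernels. Kernel of I - K: (I - K) u = u - u (v·u) = u - u = 0, so ker(I - K) = span{u} = span{(1, 3, 3)} (it is exactly 1-dimensional because rank(I - K) = 2). Kernel of the adjoint: K is real, so (I - K)^* = I - K^T = I - v u^T, and (I - v u^T) v = v - v (u·v) = 0; hence ker((I - K)^*) = span{v} = span{(13, -1, -3)}. Therefore (I - K) x = y is solvable iff <y, v> = 0, i.e. iff 13y_1 - y_2 - 3y_3 = 0. When this holds, K y = u (v·y) = 0, so (I - K) y = y and x = y is a particular solution; the full solution set is the line x = y + c·u = y + c·(1, 3, 3), c ∈ C.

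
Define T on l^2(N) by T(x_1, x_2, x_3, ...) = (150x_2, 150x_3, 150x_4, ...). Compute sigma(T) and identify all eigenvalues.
sigma(T) = closed disk {z in C : |z| ≤ 150}; sigma_p(T) = open disk {z in C : |z| < 150}

Note T = 150·V where V is the unit left shift (V x)_k = x_{k+1}; so sigma(T) = 150·sigma(V) and ||T|| = 150||V||. ||T x||^2 = 22500sum_{k≥2} |x_k|^2 ≤ 22500||x||^2, with equality on {x : x_1 = 0}, so ||T|| = 150. For any lambda with |lambda| < 150, set r = lambda/150 (|r| < 1); the vector x = (1, r, r^2, ...) is in l^2 and satisfies T x = 150(r, r^2, ...) = lambda x, so lambda is an eigenvalue. On the boundary |lambda| = 150 the geometric series diverges, so no l^2 eigenvector exists, but these lambda lie in the approximate point spectrum. Hence sigma(T) is the closed disk of radius 150 and sigma_p(T) is the open disk.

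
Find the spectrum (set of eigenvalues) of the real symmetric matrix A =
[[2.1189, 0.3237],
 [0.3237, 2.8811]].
sigma(A) ≈ {2, 3}

A is real symmetric, so its spectrum consists of real eigenvalues. Expanding the characteristic polynomial of the displayed matrix gives
  det(λ I - A) = p(λ) = λ^2 + (-5)λ + (6).
Solving p(λ) = 0 yields eigenvalues ≈ 2, 3. (A is shown rounded to 4 decimals, so these recover the underlying integer eigenvalues to within that precision.)
Verification: the trace of A = 5 equals the sum of eigenvalues 5, and det(A) ≈ 6.0000 matches the eigenvalue product 6.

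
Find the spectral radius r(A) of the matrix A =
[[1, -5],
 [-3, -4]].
r(A) = (3 + sqrt(85))/2 ≈ 6.1098

The eigenvalues of A are the roots of its characteristic polynomial. With M = A (coefficients from the trace and determinant):
  p(λ) = det(λ I - M) = λ^2 + 3λ - 19.
For λ^2 + 3λ - 19 the discriminant is 85. It is nonnegative but not a perfect square, so the roots are real and irrational: λ = (-3 ± sqrt(85))/2 ≈ 3.1098, -6.1098.
Thus the eigenvalues (to 4 decimals) are 3.1098 (modulus 3.1098); -6.1098 (modulus 6.1098). The spectral radius is the largest modulus: r(A) = (3 + sqrt(85))/2 ≈ 6.1098. (Cross-check: r(A) ≤ ||A||_2 ≈ 6.5198; equality holds whenever A is normal, though it can also hold for some non-normal A.)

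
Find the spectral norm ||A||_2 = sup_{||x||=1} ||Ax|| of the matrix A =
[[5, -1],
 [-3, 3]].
||A||_2 = sqrt((44 + sqrt(1360))/2) ≈ 6.3592 (= sqrt(largest eigenvalue of A^T A))

||A||_2 = sigma_max(A) = sqrt(lambda_max(A^T A)). Form the symmetric matrix M = A^T A =
[[34, -14],
 [-14, 10]].
Its characteristic polynomial (trace, determinant of M give the coefficients) is
  p(λ) = det(λ I - M) = λ^2 - 44λ + 144.
For λ^2 - 44λ + 144 the discriminant is 1360. It is nonnegative but not a perfect square, so the roots are real and irrational: λ = (44 ± sqrt(1360))/2 ≈ 40.4391, 3.5609.
So the eigenvalues of A^T A are ≈ 3.5609, 40.4391 (all ≥ 0, as they must be for A^T A). The largest is λ_max = (44 + sqrt(1360))/2 ≈ 40.4391, hence ||A||_2 = sqrt(λ_max) = sqrt((44 + sqrt(1360))/2) ≈ 6.3592.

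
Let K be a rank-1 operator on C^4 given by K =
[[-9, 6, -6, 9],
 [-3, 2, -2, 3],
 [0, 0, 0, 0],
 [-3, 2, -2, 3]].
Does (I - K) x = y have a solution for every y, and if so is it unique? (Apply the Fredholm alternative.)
(I - K) is invertible (det(I - K) = 5 ≠ 0), so for every y in C^4 the equation (I - K) x = y has a unique solution.

K has rank 1, so it is an outer product K = u v^T: every row of K is a multiple of one row vector. Reading off the entries, u = (-3, -1, 0, -1) and v = (3, -2, 2, -3) (row i of K equals u_i·v^T). A rank-one matrix u v^T satisfies K u = u (v·u) and kills the (3)-dimensional subspace v^⊥, so its characteristic polynomial is lambda^3 (lambda - v·u) with v·u = tr K = -4. Hence the eigenvalues of I - K are 1 (multiplicity 3) and 1 - (-4) = 5, so det(I - K) = 5. (Direct check: I - K =
[[10, -6, 6, -9],
 [3, -1, 2, -3],
 [0, 0, 1, 0],
 [3, -2, 2, -2]]
has determinant 5.) The finite-dimensional Fredholm alternative says: either (I - K) is invertible, or ker(I - K) ≠ {0} and then range(I - K) = ker((I - K)^*)^⊥, with dim ker(I - K) = dim ker((I - K)^*). Since det(I - K) ≠ 0, 1 is not an eigenvalue of K and ker(I - K) = {0}, so we are in the first case: for every y there is a unique x = (I - K)^(-1) y. Explicitly, by the Sherman–Morrison formula, (I - u v^T)^(-1) = I + u v^T/(1 - v·u), i.e. (I - K)^(-1) = I + K/(5).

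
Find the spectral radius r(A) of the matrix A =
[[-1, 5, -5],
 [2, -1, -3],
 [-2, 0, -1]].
r(A) ≈ 4.305

The eigenvalues of A are the roots of its characteristic polynomial. With M = A (coefficients from the trace, the sum of principal 2x2 minors, and det A):
  p(λ) = det(λ I - M) = λ^3 + 3λ^2 - 17λ - 49.
No integer candidate from the rational root theorem (±divisors of 49) is a root, so the roots are irrational. The cubic discriminant is Δ = 7700 > 0, so there are three distinct real roots. p(-5) = -14 and p(-4) = 3 have opposite signs, so a root lies in (-5, -4); Newton's method refines it to λ ≈ -4.305. p(-3) = 2 and p(-2) = -11 have opposite signs, so a root lies in (-3, -2); Newton's method refines it to λ ≈ -2.7838. p(4) = -5 and p(5) = 66 have opposite signs, so a root lies in (4, 5); Newton's method refines it to λ ≈ 4.0887. Check (Vieta): the three roots sum to -3, matching tr M = -3.
Thus the eigenvalues (to 4 decimals) are -4.305 (modulus 4.305); -2.7838 (modulus 2.7838); 4.0887 (modulus 4.0887). The spectral radius is the largest modulus: r(A) ≈ 4.305. (Cross-check: r(A) ≤ ||A||_2 ≈ 7.3191; equality holds whenever A is normal, though it can also hold for some non-normal A.)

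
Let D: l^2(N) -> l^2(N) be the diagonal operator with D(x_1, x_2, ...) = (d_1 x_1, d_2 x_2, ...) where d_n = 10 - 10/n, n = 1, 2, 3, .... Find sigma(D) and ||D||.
sigma(D) = {10 - 10/n : n ≥ 1} ∪ {10}; ||D|| = 10

A bounded diagonal operator on l^2 with diagonal entries d_n has spectrum equal to the closure of {d_n : n ≥ 1}: every d_n is an eigenvalue (with eigenvector e_n), so {d_n} ⊂ sigma(D); the spectrum is closed, so its closure is too; and for lambda not in the closure, (D - lambda I) has bounded inverse (the diagonal entries 1/(d_n - lambda) are bounded). For our sequence d_n = 10 - 10/n, n = 1, 2, 3, ...:
  - {d_n} = {10 - 10/n : n ≥ 1}; the only limit point is 10
  - closure = {10 - 10/n : n ≥ 1} ∪ {10}
For the norm: a diagonal operator has ||D|| = sup_n |d_n|. Here d_n = 10 - 10/n increases monotonically from d_1 = 0 toward 10, with all terms in [0, 10); so sup_n |d_n| = 10 (the supremum is the limit, not attained). So ||D|| = 10.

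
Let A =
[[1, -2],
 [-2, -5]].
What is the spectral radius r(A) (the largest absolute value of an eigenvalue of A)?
r(A) = (4 + sqrt(52))/2 ≈ 5.6056

The eigenvalues of A are the roots of its characteristic polynomial. With M = A (coefficients from the trace and determinant):
  p(λ) = det(λ I - M) = λ^2 + 4λ - 9.
For λ^2 + 4λ - 9 the discriminant is 52. It is nonnegative but not a perfect square, so the roots are real and irrational: λ = (-4 ± sqrt(52))/2 ≈ 1.6056, -5.6056.
Thus the eigenvalues (to 4 decimals) are 1.6056 (modulus 1.6056); -5.6056 (modulus 5.6056). The spectral radius is the largest modulus: r(A) = (4 + sqrt(52))/2 ≈ 5.6056. (Cross-check: r(A) ≤ ||A||_2 ≈ 5.6056; equality holds whenever A is normal, though it can also hold for some non-normal A.)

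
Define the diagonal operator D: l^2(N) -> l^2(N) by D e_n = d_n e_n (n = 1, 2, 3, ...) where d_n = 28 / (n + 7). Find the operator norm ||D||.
||D|| = 7/2 (attained at n = 1)

For D diagonal, ||D|| = sup_n |d_n| = sup_n 28/(n + 7). This is positive and strictly decreasing in n, so the supremum is attained at n = 1: d_1 = 28/(1 + 7) = 7/2. Hence ||D|| = 7/2.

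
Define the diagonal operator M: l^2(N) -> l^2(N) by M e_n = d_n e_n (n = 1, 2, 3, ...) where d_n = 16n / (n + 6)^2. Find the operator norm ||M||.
||M|| = 2/3 (attained at n = 6)

For M diagonal, ||M|| = sup_n |d_n|. Treat f(x) = 16x / (x + 6)^2 for real x > 0. By the quotient rule, f'(x) = 16(6 - x)/(x + 6)^3, which is positive for x < 6 and negative for x > 6. So f has a unique maximum at x = 6, and since 6 is a positive integer, the supremum over n ≥ 1 is attained at n = 6: d_6 = 16·6/(6 + 6)^2 = 16·6/144 = 2/3. Hence ||M|| = 2/3.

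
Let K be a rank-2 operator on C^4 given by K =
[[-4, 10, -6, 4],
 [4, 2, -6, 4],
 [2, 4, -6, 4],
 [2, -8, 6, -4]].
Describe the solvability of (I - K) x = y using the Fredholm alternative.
(I - K) is invertible (det(I - K) = 45 ≠ 0), so for every y in C^4 the equation (I - K) x = y has a unique solution.

K has rank 2 and factors as K = U V^T = u1 v1^T + u2 v2^T with u1 = (-3, 1, 0, 2), v1 = (2, -2, 0, 0), u2 = (2, 2, 2, -2), v2 = (1, 2, -3, 2) (multiplying out reproduces the displayed K). The nonzero eigenvalues of U V^T coincide with those of the 2 x 2 matrix G = V^T U = [[v1·u1, v1·u2], [v2·u1, v2·u2]] = [[-8, 0], [3, -4]], and by the Sylvester determinant identity det(I_4 - U V^T) = det(I_2 - V^T U) = det([[9, 0], [-3, 5]]) = (9)(5) - (0)(-3) = 45. (Direct check: I - K =
[[5, -10, 6, -4],
 [-4, -1, 6, -4],
 [-2, -4, 7, -4],
 [-2, 8, -6, 5]]
has determinant 45.) The finite-dimensional Fredholm alternative says: either (I - K) is invertible, or ker(I - K) ≠ {0} and then range(I - K) = ker((I - K)^*)^⊥, with dim ker(I - K) = dim ker((I - K)^*). Since det(I - K) ≠ 0, 1 is not an eigenvalue of K and ker(I - K) = {0}, so we are in the first case: for every y there is a unique x = (I - K)^(-1) y. (Explicitly, by the Woodbury identity, (I - U V^T)^(-1) = I + U (I_2 - G)^(-1) V^T.)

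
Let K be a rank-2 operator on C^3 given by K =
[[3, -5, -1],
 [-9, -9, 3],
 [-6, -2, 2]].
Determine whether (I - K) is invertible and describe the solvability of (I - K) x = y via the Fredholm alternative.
(I - K) is invertible (det(I - K) = -79 ≠ 0), so for every y in C^3 the equation (I - K) x = y has a unique solution.

K has rank 2 and factors as K = U V^T = u1 v1^T + u2 v2^T with u1 = (-1, -3, -1), v1 = (3, 3, -1), u2 = (2, 0, -1), v2 = (3, -1, -1) (multiplying out reproduces the displayed K). The nonzero eigenvalues of U V^T coincide with those of the 2 x 2 matrix G = V^T U = [[v1·u1, v1·u2], [v2·u1, v2·u2]] = [[-11, 7], [1, 7]], and by the Sylvester determinant identity det(I_3 - U V^T) = det(I_2 - V^T U) = det([[12, -7], [-1, -6]]) = (12)(-6) - (-7)(-1) = -79. (Direct check: I - K =
[[-2, 5, 1],
 [9, 10, -3],
 [6, 2, -1]]
has determinant -79.) The finite-dimensional Fredholm alternative says: either (I - K) is invertible, or ker(I - K) ≠ {0} and then range(I - K) = ker((I - K)^*)^⊥, with dim ker(I - K) = dim ker((I - K)^*). Since det(I - K) ≠ 0, 1 is not an eigenvalue of K and ker(I - K) = {0}, so we are in the first case: for every y there is a unique x = (I - K)^(-1) y. (Explicitly, by the Woodbury identity, (I - U V^T)^(-1) = I + U (I_2 - G)^(-1) V^T.)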